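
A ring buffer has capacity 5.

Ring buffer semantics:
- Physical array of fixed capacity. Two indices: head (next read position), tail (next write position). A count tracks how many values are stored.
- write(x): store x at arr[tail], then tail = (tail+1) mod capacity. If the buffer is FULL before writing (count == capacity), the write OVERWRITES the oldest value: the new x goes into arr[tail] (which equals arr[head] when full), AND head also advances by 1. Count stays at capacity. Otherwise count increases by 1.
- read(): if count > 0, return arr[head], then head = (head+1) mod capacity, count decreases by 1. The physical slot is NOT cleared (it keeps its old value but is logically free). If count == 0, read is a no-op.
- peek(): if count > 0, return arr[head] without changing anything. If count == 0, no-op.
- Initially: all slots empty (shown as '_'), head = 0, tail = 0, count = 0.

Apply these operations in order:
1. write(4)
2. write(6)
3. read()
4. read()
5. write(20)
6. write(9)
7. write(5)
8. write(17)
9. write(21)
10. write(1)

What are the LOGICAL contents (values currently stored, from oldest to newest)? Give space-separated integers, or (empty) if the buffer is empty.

After op 1 (write(4)): arr=[4 _ _ _ _] head=0 tail=1 count=1
After op 2 (write(6)): arr=[4 6 _ _ _] head=0 tail=2 count=2
After op 3 (read()): arr=[4 6 _ _ _] head=1 tail=2 count=1
After op 4 (read()): arr=[4 6 _ _ _] head=2 tail=2 count=0
After op 5 (write(20)): arr=[4 6 20 _ _] head=2 tail=3 count=1
After op 6 (write(9)): arr=[4 6 20 9 _] head=2 tail=4 count=2
After op 7 (write(5)): arr=[4 6 20 9 5] head=2 tail=0 count=3
After op 8 (write(17)): arr=[17 6 20 9 5] head=2 tail=1 count=4
After op 9 (write(21)): arr=[17 21 20 9 5] head=2 tail=2 count=5
After op 10 (write(1)): arr=[17 21 1 9 5] head=3 tail=3 count=5

Answer: 9 5 17 21 1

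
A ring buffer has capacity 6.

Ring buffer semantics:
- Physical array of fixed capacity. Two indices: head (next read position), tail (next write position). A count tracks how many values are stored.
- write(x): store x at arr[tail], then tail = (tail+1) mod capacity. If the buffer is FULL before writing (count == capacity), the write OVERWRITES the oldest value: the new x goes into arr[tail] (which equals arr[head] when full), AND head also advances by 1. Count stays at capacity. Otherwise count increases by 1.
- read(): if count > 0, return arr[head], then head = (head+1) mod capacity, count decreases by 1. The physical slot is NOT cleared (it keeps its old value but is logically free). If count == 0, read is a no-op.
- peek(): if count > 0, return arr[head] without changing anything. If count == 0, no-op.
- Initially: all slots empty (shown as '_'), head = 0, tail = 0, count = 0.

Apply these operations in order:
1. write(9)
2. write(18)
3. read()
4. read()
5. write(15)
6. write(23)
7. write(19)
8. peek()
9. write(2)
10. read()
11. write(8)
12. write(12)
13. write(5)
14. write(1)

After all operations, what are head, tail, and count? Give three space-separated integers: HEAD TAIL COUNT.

After op 1 (write(9)): arr=[9 _ _ _ _ _] head=0 tail=1 count=1
After op 2 (write(18)): arr=[9 18 _ _ _ _] head=0 tail=2 count=2
After op 3 (read()): arr=[9 18 _ _ _ _] head=1 tail=2 count=1
After op 4 (read()): arr=[9 18 _ _ _ _] head=2 tail=2 count=0
After op 5 (write(15)): arr=[9 18 15 _ _ _] head=2 tail=3 count=1
After op 6 (write(23)): arr=[9 18 15 23 _ _] head=2 tail=4 count=2
After op 7 (write(19)): arr=[9 18 15 23 19 _] head=2 tail=5 count=3
After op 8 (peek()): arr=[9 18 15 23 19 _] head=2 tail=5 count=3
After op 9 (write(2)): arr=[9 18 15 23 19 2] head=2 tail=0 count=4
After op 10 (read()): arr=[9 18 15 23 19 2] head=3 tail=0 count=3
After op 11 (write(8)): arr=[8 18 15 23 19 2] head=3 tail=1 count=4
After op 12 (write(12)): arr=[8 12 15 23 19 2] head=3 tail=2 count=5
After op 13 (write(5)): arr=[8 12 5 23 19 2] head=3 tail=3 count=6
After op 14 (write(1)): arr=[8 12 5 1 19 2] head=4 tail=4 count=6

Answer: 4 4 6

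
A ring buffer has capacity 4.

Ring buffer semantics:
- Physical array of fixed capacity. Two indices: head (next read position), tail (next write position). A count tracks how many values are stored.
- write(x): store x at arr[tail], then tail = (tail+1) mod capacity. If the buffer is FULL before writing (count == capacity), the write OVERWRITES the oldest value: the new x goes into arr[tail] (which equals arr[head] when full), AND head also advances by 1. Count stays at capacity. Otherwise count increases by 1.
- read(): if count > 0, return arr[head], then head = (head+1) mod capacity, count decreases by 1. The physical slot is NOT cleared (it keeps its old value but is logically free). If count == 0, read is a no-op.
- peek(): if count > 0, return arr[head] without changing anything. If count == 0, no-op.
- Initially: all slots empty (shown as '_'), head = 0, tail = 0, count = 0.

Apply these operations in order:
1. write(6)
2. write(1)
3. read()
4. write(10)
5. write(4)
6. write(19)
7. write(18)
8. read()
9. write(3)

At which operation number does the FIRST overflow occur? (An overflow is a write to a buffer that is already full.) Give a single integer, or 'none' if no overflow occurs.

Answer: 7

Derivation:
After op 1 (write(6)): arr=[6 _ _ _] head=0 tail=1 count=1
After op 2 (write(1)): arr=[6 1 _ _] head=0 tail=2 count=2
After op 3 (read()): arr=[6 1 _ _] head=1 tail=2 count=1
After op 4 (write(10)): arr=[6 1 10 _] head=1 tail=3 count=2
After op 5 (write(4)): arr=[6 1 10 4] head=1 tail=0 count=3
After op 6 (write(19)): arr=[19 1 10 4] head=1 tail=1 count=4
After op 7 (write(18)): arr=[19 18 10 4] head=2 tail=2 count=4
After op 8 (read()): arr=[19 18 10 4] head=3 tail=2 count=3
After op 9 (write(3)): arr=[19 18 3 4] head=3 tail=3 count=4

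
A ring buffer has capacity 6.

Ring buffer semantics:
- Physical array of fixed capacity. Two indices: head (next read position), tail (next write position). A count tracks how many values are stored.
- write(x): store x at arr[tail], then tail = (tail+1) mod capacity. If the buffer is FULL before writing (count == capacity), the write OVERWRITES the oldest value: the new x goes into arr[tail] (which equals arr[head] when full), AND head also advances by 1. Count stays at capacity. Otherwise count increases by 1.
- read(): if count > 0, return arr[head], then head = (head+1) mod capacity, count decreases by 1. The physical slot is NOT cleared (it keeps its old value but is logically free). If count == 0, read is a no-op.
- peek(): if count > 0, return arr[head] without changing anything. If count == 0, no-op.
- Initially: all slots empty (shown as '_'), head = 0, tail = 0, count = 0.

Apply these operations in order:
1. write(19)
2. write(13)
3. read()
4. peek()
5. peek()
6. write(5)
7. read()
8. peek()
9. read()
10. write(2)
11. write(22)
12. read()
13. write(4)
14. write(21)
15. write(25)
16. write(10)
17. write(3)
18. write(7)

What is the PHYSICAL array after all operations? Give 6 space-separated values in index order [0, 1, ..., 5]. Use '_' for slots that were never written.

After op 1 (write(19)): arr=[19 _ _ _ _ _] head=0 tail=1 count=1
After op 2 (write(13)): arr=[19 13 _ _ _ _] head=0 tail=2 count=2
After op 3 (read()): arr=[19 13 _ _ _ _] head=1 tail=2 count=1
After op 4 (peek()): arr=[19 13 _ _ _ _] head=1 tail=2 count=1
After op 5 (peek()): arr=[19 13 _ _ _ _] head=1 tail=2 count=1
After op 6 (write(5)): arr=[19 13 5 _ _ _] head=1 tail=3 count=2
After op 7 (read()): arr=[19 13 5 _ _ _] head=2 tail=3 count=1
After op 8 (peek()): arr=[19 13 5 _ _ _] head=2 tail=3 count=1
After op 9 (read()): arr=[19 13 5 _ _ _] head=3 tail=3 count=0
After op 10 (write(2)): arr=[19 13 5 2 _ _] head=3 tail=4 count=1
After op 11 (write(22)): arr=[19 13 5 2 22 _] head=3 tail=5 count=2
After op 12 (read()): arr=[19 13 5 2 22 _] head=4 tail=5 count=1
After op 13 (write(4)): arr=[19 13 5 2 22 4] head=4 tail=0 count=2
After op 14 (write(21)): arr=[21 13 5 2 22 4] head=4 tail=1 count=3
After op 15 (write(25)): arr=[21 25 5 2 22 4] head=4 tail=2 count=4
After op 16 (write(10)): arr=[21 25 10 2 22 4] head=4 tail=3 count=5
After op 17 (write(3)): arr=[21 25 10 3 22 4] head=4 tail=4 count=6
After op 18 (write(7)): arr=[21 25 10 3 7 4] head=5 tail=5 count=6

Answer: 21 25 10 3 7 4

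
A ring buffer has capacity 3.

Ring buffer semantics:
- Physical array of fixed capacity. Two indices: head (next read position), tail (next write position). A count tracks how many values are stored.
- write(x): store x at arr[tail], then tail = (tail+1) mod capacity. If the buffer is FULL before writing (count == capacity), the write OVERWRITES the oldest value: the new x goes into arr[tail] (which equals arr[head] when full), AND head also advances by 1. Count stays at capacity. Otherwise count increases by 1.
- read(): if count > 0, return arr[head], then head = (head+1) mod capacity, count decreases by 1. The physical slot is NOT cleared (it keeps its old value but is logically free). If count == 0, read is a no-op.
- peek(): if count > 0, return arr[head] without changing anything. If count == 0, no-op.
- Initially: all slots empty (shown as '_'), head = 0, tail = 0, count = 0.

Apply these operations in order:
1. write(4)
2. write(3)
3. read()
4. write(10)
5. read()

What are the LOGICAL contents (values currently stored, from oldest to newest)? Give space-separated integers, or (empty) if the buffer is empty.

Answer: 10

Derivation:
After op 1 (write(4)): arr=[4 _ _] head=0 tail=1 count=1
After op 2 (write(3)): arr=[4 3 _] head=0 tail=2 count=2
After op 3 (read()): arr=[4 3 _] head=1 tail=2 count=1
After op 4 (write(10)): arr=[4 3 10] head=1 tail=0 count=2
After op 5 (read()): arr=[4 3 10] head=2 tail=0 count=1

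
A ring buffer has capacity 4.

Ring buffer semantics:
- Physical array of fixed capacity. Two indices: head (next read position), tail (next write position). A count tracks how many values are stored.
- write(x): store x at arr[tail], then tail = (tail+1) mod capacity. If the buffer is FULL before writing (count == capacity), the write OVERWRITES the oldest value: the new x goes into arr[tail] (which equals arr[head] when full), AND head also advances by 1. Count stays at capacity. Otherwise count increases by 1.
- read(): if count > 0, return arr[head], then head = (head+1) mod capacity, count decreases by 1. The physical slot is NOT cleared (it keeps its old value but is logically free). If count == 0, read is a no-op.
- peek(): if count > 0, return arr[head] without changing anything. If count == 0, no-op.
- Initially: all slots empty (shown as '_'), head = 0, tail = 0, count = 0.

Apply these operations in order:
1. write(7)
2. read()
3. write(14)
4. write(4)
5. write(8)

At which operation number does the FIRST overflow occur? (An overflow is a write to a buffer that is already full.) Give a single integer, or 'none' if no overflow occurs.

Answer: none

Derivation:
After op 1 (write(7)): arr=[7 _ _ _] head=0 tail=1 count=1
After op 2 (read()): arr=[7 _ _ _] head=1 tail=1 count=0
After op 3 (write(14)): arr=[7 14 _ _] head=1 tail=2 count=1
After op 4 (write(4)): arr=[7 14 4 _] head=1 tail=3 count=2
After op 5 (write(8)): arr=[7 14 4 8] head=1 tail=0 count=3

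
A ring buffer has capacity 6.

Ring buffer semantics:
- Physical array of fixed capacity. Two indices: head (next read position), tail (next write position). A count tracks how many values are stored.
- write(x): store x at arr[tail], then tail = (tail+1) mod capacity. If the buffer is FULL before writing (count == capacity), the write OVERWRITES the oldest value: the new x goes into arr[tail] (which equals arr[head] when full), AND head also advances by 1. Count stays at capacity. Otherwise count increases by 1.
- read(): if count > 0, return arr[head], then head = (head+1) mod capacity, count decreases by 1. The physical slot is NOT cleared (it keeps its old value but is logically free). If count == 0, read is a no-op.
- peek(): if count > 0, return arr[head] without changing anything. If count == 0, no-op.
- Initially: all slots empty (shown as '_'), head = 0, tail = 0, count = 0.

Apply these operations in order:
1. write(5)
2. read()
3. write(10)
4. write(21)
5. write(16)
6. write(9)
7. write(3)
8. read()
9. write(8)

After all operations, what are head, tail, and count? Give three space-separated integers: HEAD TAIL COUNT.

Answer: 2 1 5

Derivation:
After op 1 (write(5)): arr=[5 _ _ _ _ _] head=0 tail=1 count=1
After op 2 (read()): arr=[5 _ _ _ _ _] head=1 tail=1 count=0
After op 3 (write(10)): arr=[5 10 _ _ _ _] head=1 tail=2 count=1
After op 4 (write(21)): arr=[5 10 21 _ _ _] head=1 tail=3 count=2
After op 5 (write(16)): arr=[5 10 21 16 _ _] head=1 tail=4 count=3
After op 6 (write(9)): arr=[5 10 21 16 9 _] head=1 tail=5 count=4
After op 7 (write(3)): arr=[5 10 21 16 9 3] head=1 tail=0 count=5
After op 8 (read()): arr=[5 10 21 16 9 3] head=2 tail=0 count=4
After op 9 (write(8)): arr=[8 10 21 16 9 3] head=2 tail=1 count=5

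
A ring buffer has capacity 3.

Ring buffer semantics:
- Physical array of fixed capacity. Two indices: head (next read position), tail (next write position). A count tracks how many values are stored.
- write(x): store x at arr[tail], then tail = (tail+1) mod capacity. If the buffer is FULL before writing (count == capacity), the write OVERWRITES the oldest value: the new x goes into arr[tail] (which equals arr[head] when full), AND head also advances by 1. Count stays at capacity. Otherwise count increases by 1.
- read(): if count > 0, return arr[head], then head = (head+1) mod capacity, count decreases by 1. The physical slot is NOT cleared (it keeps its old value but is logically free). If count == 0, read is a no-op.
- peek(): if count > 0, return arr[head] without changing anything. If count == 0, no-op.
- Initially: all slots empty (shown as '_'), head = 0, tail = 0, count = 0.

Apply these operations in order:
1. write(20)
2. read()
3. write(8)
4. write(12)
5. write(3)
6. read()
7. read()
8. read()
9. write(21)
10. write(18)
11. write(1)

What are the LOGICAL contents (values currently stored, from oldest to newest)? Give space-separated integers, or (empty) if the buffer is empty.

After op 1 (write(20)): arr=[20 _ _] head=0 tail=1 count=1
After op 2 (read()): arr=[20 _ _] head=1 tail=1 count=0
After op 3 (write(8)): arr=[20 8 _] head=1 tail=2 count=1
After op 4 (write(12)): arr=[20 8 12] head=1 tail=0 count=2
After op 5 (write(3)): arr=[3 8 12] head=1 tail=1 count=3
After op 6 (read()): arr=[3 8 12] head=2 tail=1 count=2
After op 7 (read()): arr=[3 8 12] head=0 tail=1 count=1
After op 8 (read()): arr=[3 8 12] head=1 tail=1 count=0
After op 9 (write(21)): arr=[3 21 12] head=1 tail=2 count=1
After op 10 (write(18)): arr=[3 21 18] head=1 tail=0 count=2
After op 11 (write(1)): arr=[1 21 18] head=1 tail=1 count=3

Answer: 21 18 1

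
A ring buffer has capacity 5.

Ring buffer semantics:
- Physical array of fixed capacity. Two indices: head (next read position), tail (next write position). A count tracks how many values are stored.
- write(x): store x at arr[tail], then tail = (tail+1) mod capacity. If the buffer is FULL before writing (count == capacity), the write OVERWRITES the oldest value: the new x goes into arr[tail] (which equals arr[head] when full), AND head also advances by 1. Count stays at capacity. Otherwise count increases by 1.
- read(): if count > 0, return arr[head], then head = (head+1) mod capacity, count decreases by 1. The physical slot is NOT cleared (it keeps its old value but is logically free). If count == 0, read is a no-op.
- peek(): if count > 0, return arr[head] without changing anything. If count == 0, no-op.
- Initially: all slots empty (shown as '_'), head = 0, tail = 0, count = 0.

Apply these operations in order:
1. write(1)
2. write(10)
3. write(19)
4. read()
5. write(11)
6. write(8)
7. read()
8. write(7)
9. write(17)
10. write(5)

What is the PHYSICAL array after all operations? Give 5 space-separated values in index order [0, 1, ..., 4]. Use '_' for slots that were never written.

After op 1 (write(1)): arr=[1 _ _ _ _] head=0 tail=1 count=1
After op 2 (write(10)): arr=[1 10 _ _ _] head=0 tail=2 count=2
After op 3 (write(19)): arr=[1 10 19 _ _] head=0 tail=3 count=3
After op 4 (read()): arr=[1 10 19 _ _] head=1 tail=3 count=2
After op 5 (write(11)): arr=[1 10 19 11 _] head=1 tail=4 count=3
After op 6 (write(8)): arr=[1 10 19 11 8] head=1 tail=0 count=4
After op 7 (read()): arr=[1 10 19 11 8] head=2 tail=0 count=3
After op 8 (write(7)): arr=[7 10 19 11 8] head=2 tail=1 count=4
After op 9 (write(17)): arr=[7 17 19 11 8] head=2 tail=2 count=5
After op 10 (write(5)): arr=[7 17 5 11 8] head=3 tail=3 count=5

Answer: 7 17 5 11 8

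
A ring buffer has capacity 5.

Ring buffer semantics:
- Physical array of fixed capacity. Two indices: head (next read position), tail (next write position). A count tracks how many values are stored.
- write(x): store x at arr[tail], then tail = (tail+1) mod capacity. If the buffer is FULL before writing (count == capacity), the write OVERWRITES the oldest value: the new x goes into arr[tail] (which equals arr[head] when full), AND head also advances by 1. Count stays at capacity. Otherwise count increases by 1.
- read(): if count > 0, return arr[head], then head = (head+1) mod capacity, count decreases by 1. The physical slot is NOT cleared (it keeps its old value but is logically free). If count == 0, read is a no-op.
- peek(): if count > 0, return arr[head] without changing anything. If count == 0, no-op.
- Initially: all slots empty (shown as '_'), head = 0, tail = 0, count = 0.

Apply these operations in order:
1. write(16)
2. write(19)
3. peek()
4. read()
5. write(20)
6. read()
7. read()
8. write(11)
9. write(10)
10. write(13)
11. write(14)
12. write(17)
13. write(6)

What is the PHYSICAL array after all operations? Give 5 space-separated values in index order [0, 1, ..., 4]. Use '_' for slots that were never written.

After op 1 (write(16)): arr=[16 _ _ _ _] head=0 tail=1 count=1
After op 2 (write(19)): arr=[16 19 _ _ _] head=0 tail=2 count=2
After op 3 (peek()): arr=[16 19 _ _ _] head=0 tail=2 count=2
After op 4 (read()): arr=[16 19 _ _ _] head=1 tail=2 count=1
After op 5 (write(20)): arr=[16 19 20 _ _] head=1 tail=3 count=2
After op 6 (read()): arr=[16 19 20 _ _] head=2 tail=3 count=1
After op 7 (read()): arr=[16 19 20 _ _] head=3 tail=3 count=0
After op 8 (write(11)): arr=[16 19 20 11 _] head=3 tail=4 count=1
After op 9 (write(10)): arr=[16 19 20 11 10] head=3 tail=0 count=2
After op 10 (write(13)): arr=[13 19 20 11 10] head=3 tail=1 count=3
After op 11 (write(14)): arr=[13 14 20 11 10] head=3 tail=2 count=4
After op 12 (write(17)): arr=[13 14 17 11 10] head=3 tail=3 count=5
After op 13 (write(6)): arr=[13 14 17 6 10] head=4 tail=4 count=5

Answer: 13 14 17 6 10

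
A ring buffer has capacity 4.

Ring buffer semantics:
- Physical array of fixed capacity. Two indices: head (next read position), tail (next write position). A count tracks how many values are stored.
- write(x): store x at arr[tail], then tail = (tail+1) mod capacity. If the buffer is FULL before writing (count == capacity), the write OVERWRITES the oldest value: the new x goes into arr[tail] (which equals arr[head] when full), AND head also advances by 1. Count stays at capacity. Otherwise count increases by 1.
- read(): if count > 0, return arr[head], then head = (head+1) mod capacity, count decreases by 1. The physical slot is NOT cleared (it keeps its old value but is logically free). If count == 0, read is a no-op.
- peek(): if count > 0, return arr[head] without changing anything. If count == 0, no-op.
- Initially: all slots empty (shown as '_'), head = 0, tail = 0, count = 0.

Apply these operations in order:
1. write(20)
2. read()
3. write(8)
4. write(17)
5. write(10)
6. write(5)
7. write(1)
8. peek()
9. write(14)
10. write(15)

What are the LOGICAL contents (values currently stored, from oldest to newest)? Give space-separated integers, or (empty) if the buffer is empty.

After op 1 (write(20)): arr=[20 _ _ _] head=0 tail=1 count=1
After op 2 (read()): arr=[20 _ _ _] head=1 tail=1 count=0
After op 3 (write(8)): arr=[20 8 _ _] head=1 tail=2 count=1
After op 4 (write(17)): arr=[20 8 17 _] head=1 tail=3 count=2
After op 5 (write(10)): arr=[20 8 17 10] head=1 tail=0 count=3
After op 6 (write(5)): arr=[5 8 17 10] head=1 tail=1 count=4
After op 7 (write(1)): arr=[5 1 17 10] head=2 tail=2 count=4
After op 8 (peek()): arr=[5 1 17 10] head=2 tail=2 count=4
After op 9 (write(14)): arr=[5 1 14 10] head=3 tail=3 count=4
After op 10 (write(15)): arr=[5 1 14 15] head=0 tail=0 count=4

Answer: 5 1 14 15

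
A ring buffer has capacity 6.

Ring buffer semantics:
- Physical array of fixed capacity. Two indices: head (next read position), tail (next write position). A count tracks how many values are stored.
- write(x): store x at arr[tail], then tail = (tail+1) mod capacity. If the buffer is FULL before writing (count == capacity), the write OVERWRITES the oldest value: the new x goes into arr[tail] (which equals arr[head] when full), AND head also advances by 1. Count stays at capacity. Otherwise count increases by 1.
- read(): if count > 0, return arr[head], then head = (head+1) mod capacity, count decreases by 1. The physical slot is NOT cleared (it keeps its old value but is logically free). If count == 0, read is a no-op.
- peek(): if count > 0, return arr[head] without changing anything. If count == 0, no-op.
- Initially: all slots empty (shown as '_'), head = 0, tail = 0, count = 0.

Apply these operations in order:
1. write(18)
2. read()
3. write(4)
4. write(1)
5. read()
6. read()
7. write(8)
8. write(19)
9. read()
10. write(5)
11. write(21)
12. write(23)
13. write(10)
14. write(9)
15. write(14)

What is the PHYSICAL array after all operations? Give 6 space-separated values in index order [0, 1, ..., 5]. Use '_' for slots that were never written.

After op 1 (write(18)): arr=[18 _ _ _ _ _] head=0 tail=1 count=1
After op 2 (read()): arr=[18 _ _ _ _ _] head=1 tail=1 count=0
After op 3 (write(4)): arr=[18 4 _ _ _ _] head=1 tail=2 count=1
After op 4 (write(1)): arr=[18 4 1 _ _ _] head=1 tail=3 count=2
After op 5 (read()): arr=[18 4 1 _ _ _] head=2 tail=3 count=1
After op 6 (read()): arr=[18 4 1 _ _ _] head=3 tail=3 count=0
After op 7 (write(8)): arr=[18 4 1 8 _ _] head=3 tail=4 count=1
After op 8 (write(19)): arr=[18 4 1 8 19 _] head=3 tail=5 count=2
After op 9 (read()): arr=[18 4 1 8 19 _] head=4 tail=5 count=1
After op 10 (write(5)): arr=[18 4 1 8 19 5] head=4 tail=0 count=2
After op 11 (write(21)): arr=[21 4 1 8 19 5] head=4 tail=1 count=3
After op 12 (write(23)): arr=[21 23 1 8 19 5] head=4 tail=2 count=4
After op 13 (write(10)): arr=[21 23 10 8 19 5] head=4 tail=3 count=5
After op 14 (write(9)): arr=[21 23 10 9 19 5] head=4 tail=4 count=6
After op 15 (write(14)): arr=[21 23 10 9 14 5] head=5 tail=5 count=6

Answer: 21 23 10 9 14 5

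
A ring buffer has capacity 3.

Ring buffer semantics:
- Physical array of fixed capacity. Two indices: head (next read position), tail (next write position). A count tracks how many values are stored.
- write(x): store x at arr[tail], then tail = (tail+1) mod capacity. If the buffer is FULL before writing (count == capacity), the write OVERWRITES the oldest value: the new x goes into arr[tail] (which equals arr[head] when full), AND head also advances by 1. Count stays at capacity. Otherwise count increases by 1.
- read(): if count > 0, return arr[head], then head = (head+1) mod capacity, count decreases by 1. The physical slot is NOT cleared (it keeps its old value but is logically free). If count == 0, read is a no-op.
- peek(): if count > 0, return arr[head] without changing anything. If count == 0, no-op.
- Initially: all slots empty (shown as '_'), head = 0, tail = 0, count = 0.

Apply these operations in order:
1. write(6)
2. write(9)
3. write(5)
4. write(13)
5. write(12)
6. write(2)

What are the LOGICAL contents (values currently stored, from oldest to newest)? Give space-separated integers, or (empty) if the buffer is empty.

After op 1 (write(6)): arr=[6 _ _] head=0 tail=1 count=1
After op 2 (write(9)): arr=[6 9 _] head=0 tail=2 count=2
After op 3 (write(5)): arr=[6 9 5] head=0 tail=0 count=3
After op 4 (write(13)): arr=[13 9 5] head=1 tail=1 count=3
After op 5 (write(12)): arr=[13 12 5] head=2 tail=2 count=3
After op 6 (write(2)): arr=[13 12 2] head=0 tail=0 count=3

Answer: 13 12 2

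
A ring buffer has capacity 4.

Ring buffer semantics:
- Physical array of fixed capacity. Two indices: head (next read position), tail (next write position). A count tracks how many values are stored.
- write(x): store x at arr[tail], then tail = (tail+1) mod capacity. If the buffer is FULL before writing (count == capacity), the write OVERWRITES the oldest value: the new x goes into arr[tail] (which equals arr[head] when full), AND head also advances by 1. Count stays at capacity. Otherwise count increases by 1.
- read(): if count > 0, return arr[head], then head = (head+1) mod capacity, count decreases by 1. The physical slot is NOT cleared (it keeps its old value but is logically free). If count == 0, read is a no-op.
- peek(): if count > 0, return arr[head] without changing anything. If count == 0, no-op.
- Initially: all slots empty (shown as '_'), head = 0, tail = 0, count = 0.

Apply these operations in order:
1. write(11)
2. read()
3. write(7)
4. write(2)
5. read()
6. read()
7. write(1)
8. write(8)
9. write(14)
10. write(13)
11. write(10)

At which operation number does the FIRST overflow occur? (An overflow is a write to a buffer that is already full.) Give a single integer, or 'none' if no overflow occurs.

Answer: 11

Derivation:
After op 1 (write(11)): arr=[11 _ _ _] head=0 tail=1 count=1
After op 2 (read()): arr=[11 _ _ _] head=1 tail=1 count=0
After op 3 (write(7)): arr=[11 7 _ _] head=1 tail=2 count=1
After op 4 (write(2)): arr=[11 7 2 _] head=1 tail=3 count=2
After op 5 (read()): arr=[11 7 2 _] head=2 tail=3 count=1
After op 6 (read()): arr=[11 7 2 _] head=3 tail=3 count=0
After op 7 (write(1)): arr=[11 7 2 1] head=3 tail=0 count=1
After op 8 (write(8)): arr=[8 7 2 1] head=3 tail=1 count=2
After op 9 (write(14)): arr=[8 14 2 1] head=3 tail=2 count=3
After op 10 (write(13)): arr=[8 14 13 1] head=3 tail=3 count=4
After op 11 (write(10)): arr=[8 14 13 10] head=0 tail=0 count=4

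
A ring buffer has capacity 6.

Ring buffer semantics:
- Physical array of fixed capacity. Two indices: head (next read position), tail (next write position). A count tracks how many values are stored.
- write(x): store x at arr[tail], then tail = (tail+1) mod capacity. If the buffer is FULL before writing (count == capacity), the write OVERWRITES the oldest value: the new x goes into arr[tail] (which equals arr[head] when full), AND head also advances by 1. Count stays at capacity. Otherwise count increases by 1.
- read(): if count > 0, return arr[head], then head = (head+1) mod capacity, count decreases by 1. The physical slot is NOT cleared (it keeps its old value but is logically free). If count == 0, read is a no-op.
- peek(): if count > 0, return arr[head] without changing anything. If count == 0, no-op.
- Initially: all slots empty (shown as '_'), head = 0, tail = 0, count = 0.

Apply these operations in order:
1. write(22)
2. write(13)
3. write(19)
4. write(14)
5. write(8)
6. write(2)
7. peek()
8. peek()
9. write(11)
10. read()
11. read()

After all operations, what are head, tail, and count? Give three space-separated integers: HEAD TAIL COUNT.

After op 1 (write(22)): arr=[22 _ _ _ _ _] head=0 tail=1 count=1
After op 2 (write(13)): arr=[22 13 _ _ _ _] head=0 tail=2 count=2
After op 3 (write(19)): arr=[22 13 19 _ _ _] head=0 tail=3 count=3
After op 4 (write(14)): arr=[22 13 19 14 _ _] head=0 tail=4 count=4
After op 5 (write(8)): arr=[22 13 19 14 8 _] head=0 tail=5 count=5
After op 6 (write(2)): arr=[22 13 19 14 8 2] head=0 tail=0 count=6
After op 7 (peek()): arr=[22 13 19 14 8 2] head=0 tail=0 count=6
After op 8 (peek()): arr=[22 13 19 14 8 2] head=0 tail=0 count=6
After op 9 (write(11)): arr=[11 13 19 14 8 2] head=1 tail=1 count=6
After op 10 (read()): arr=[11 13 19 14 8 2] head=2 tail=1 count=5
After op 11 (read()): arr=[11 13 19 14 8 2] head=3 tail=1 count=4

Answer: 3 1 4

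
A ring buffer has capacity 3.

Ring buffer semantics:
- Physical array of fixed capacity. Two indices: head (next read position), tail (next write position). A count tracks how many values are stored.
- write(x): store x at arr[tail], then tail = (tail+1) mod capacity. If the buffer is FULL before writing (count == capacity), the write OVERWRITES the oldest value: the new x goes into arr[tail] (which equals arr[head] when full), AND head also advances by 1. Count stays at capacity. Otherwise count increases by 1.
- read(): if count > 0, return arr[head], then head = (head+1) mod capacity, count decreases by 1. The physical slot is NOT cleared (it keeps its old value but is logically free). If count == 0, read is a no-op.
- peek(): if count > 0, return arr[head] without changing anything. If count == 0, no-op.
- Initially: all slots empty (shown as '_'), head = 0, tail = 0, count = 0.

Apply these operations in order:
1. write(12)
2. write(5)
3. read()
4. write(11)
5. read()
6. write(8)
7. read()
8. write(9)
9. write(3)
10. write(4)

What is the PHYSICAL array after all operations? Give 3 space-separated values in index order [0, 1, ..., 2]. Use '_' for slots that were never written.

After op 1 (write(12)): arr=[12 _ _] head=0 tail=1 count=1
After op 2 (write(5)): arr=[12 5 _] head=0 tail=2 count=2
After op 3 (read()): arr=[12 5 _] head=1 tail=2 count=1
After op 4 (write(11)): arr=[12 5 11] head=1 tail=0 count=2
After op 5 (read()): arr=[12 5 11] head=2 tail=0 count=1
After op 6 (write(8)): arr=[8 5 11] head=2 tail=1 count=2
After op 7 (read()): arr=[8 5 11] head=0 tail=1 count=1
After op 8 (write(9)): arr=[8 9 11] head=0 tail=2 count=2
After op 9 (write(3)): arr=[8 9 3] head=0 tail=0 count=3
After op 10 (write(4)): arr=[4 9 3] head=1 tail=1 count=3

Answer: 4 9 3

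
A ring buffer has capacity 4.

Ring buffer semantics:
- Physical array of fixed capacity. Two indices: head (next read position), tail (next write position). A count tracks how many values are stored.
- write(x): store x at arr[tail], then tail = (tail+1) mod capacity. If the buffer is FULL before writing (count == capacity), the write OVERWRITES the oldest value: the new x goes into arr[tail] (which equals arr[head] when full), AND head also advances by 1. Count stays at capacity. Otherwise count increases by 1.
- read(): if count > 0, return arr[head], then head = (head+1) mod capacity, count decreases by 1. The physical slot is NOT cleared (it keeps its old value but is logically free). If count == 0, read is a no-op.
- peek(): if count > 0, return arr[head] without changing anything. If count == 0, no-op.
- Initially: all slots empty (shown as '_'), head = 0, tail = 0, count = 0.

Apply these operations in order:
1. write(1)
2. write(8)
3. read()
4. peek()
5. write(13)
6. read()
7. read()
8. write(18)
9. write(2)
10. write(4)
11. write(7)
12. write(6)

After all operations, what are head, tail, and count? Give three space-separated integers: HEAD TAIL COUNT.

After op 1 (write(1)): arr=[1 _ _ _] head=0 tail=1 count=1
After op 2 (write(8)): arr=[1 8 _ _] head=0 tail=2 count=2
After op 3 (read()): arr=[1 8 _ _] head=1 tail=2 count=1
After op 4 (peek()): arr=[1 8 _ _] head=1 tail=2 count=1
After op 5 (write(13)): arr=[1 8 13 _] head=1 tail=3 count=2
After op 6 (read()): arr=[1 8 13 _] head=2 tail=3 count=1
After op 7 (read()): arr=[1 8 13 _] head=3 tail=3 count=0
After op 8 (write(18)): arr=[1 8 13 18] head=3 tail=0 count=1
After op 9 (write(2)): arr=[2 8 13 18] head=3 tail=1 count=2
After op 10 (write(4)): arr=[2 4 13 18] head=3 tail=2 count=3
After op 11 (write(7)): arr=[2 4 7 18] head=3 tail=3 count=4
After op 12 (write(6)): arr=[2 4 7 6] head=0 tail=0 count=4

Answer: 0 0 4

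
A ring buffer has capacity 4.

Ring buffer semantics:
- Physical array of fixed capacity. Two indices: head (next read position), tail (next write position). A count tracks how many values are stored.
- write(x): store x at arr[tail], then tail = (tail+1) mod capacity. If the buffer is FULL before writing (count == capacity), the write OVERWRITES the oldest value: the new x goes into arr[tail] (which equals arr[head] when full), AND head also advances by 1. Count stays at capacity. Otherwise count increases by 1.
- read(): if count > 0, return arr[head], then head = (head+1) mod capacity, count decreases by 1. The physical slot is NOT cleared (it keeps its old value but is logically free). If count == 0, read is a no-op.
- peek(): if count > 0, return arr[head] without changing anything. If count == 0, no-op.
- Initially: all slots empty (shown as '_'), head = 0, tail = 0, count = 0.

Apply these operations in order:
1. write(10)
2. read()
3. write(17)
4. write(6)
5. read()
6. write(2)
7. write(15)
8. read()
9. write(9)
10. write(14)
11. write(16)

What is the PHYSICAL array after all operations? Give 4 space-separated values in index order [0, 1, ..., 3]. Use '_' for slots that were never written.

Answer: 15 9 14 16

Derivation:
After op 1 (write(10)): arr=[10 _ _ _] head=0 tail=1 count=1
After op 2 (read()): arr=[10 _ _ _] head=1 tail=1 count=0
After op 3 (write(17)): arr=[10 17 _ _] head=1 tail=2 count=1
After op 4 (write(6)): arr=[10 17 6 _] head=1 tail=3 count=2
After op 5 (read()): arr=[10 17 6 _] head=2 tail=3 count=1
After op 6 (write(2)): arr=[10 17 6 2] head=2 tail=0 count=2
After op 7 (write(15)): arr=[15 17 6 2] head=2 tail=1 count=3
After op 8 (read()): arr=[15 17 6 2] head=3 tail=1 count=2
After op 9 (write(9)): arr=[15 9 6 2] head=3 tail=2 count=3
After op 10 (write(14)): arr=[15 9 14 2] head=3 tail=3 count=4
After op 11 (write(16)): arr=[15 9 14 16] head=0 tail=0 count=4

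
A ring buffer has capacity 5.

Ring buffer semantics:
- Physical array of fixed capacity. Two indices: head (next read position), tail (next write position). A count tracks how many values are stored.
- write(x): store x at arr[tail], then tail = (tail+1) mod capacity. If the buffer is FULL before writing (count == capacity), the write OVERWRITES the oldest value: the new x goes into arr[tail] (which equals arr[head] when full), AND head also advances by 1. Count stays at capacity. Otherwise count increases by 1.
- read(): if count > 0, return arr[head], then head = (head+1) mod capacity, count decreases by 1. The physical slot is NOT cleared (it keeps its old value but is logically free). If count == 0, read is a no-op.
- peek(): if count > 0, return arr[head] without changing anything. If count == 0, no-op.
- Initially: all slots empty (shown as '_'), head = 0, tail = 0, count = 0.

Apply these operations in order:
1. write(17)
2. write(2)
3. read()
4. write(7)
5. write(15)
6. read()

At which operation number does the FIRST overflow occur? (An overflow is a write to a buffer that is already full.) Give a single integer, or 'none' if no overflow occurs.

Answer: none

Derivation:
After op 1 (write(17)): arr=[17 _ _ _ _] head=0 tail=1 count=1
After op 2 (write(2)): arr=[17 2 _ _ _] head=0 tail=2 count=2
After op 3 (read()): arr=[17 2 _ _ _] head=1 tail=2 count=1
After op 4 (write(7)): arr=[17 2 7 _ _] head=1 tail=3 count=2
After op 5 (write(15)): arr=[17 2 7 15 _] head=1 tail=4 count=3
After op 6 (read()): arr=[17 2 7 15 _] head=2 tail=4 count=2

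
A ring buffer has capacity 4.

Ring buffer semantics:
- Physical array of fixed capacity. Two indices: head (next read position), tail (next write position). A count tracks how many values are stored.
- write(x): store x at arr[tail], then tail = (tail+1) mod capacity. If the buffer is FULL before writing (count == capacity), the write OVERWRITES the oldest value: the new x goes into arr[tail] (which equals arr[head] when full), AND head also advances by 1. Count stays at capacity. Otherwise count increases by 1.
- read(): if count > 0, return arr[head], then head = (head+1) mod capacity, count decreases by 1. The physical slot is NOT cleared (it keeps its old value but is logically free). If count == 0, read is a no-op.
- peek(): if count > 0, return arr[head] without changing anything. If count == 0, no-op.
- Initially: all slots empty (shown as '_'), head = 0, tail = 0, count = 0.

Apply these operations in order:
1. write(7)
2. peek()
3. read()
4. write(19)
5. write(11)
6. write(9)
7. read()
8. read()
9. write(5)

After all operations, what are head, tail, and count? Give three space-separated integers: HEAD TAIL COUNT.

After op 1 (write(7)): arr=[7 _ _ _] head=0 tail=1 count=1
After op 2 (peek()): arr=[7 _ _ _] head=0 tail=1 count=1
After op 3 (read()): arr=[7 _ _ _] head=1 tail=1 count=0
After op 4 (write(19)): arr=[7 19 _ _] head=1 tail=2 count=1
After op 5 (write(11)): arr=[7 19 11 _] head=1 tail=3 count=2
After op 6 (write(9)): arr=[7 19 11 9] head=1 tail=0 count=3
After op 7 (read()): arr=[7 19 11 9] head=2 tail=0 count=2
After op 8 (read()): arr=[7 19 11 9] head=3 tail=0 count=1
After op 9 (write(5)): arr=[5 19 11 9] head=3 tail=1 count=2

Answer: 3 1 2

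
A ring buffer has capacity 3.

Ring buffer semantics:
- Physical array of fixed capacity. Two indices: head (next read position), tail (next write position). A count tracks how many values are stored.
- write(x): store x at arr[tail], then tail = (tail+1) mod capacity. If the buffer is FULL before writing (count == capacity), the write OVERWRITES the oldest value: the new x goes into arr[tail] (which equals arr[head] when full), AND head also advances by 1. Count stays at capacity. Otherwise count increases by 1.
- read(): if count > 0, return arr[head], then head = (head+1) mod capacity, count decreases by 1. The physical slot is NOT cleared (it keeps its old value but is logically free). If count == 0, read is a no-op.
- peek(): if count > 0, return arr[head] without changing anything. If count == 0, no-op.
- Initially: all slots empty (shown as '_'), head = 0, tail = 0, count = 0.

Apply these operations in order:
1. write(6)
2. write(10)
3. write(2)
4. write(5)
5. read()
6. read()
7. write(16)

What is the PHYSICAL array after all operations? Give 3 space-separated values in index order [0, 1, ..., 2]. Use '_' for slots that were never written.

After op 1 (write(6)): arr=[6 _ _] head=0 tail=1 count=1
After op 2 (write(10)): arr=[6 10 _] head=0 tail=2 count=2
After op 3 (write(2)): arr=[6 10 2] head=0 tail=0 count=3
After op 4 (write(5)): arr=[5 10 2] head=1 tail=1 count=3
After op 5 (read()): arr=[5 10 2] head=2 tail=1 count=2
After op 6 (read()): arr=[5 10 2] head=0 tail=1 count=1
After op 7 (write(16)): arr=[5 16 2] head=0 tail=2 count=2

Answer: 5 16 2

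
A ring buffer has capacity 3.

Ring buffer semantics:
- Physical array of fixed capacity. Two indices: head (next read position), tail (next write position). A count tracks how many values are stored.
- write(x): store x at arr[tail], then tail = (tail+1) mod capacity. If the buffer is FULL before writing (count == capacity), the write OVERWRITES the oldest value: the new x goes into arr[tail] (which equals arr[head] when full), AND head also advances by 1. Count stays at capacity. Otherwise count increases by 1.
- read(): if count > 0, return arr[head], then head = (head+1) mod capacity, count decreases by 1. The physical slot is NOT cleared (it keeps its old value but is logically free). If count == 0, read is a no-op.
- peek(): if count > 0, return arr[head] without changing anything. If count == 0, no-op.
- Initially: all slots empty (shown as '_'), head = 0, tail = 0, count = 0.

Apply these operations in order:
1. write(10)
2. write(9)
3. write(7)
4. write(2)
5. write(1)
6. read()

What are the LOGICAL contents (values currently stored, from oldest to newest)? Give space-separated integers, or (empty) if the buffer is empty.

After op 1 (write(10)): arr=[10 _ _] head=0 tail=1 count=1
After op 2 (write(9)): arr=[10 9 _] head=0 tail=2 count=2
After op 3 (write(7)): arr=[10 9 7] head=0 tail=0 count=3
After op 4 (write(2)): arr=[2 9 7] head=1 tail=1 count=3
After op 5 (write(1)): arr=[2 1 7] head=2 tail=2 count=3
After op 6 (read()): arr=[2 1 7] head=0 tail=2 count=2

Answer: 2 1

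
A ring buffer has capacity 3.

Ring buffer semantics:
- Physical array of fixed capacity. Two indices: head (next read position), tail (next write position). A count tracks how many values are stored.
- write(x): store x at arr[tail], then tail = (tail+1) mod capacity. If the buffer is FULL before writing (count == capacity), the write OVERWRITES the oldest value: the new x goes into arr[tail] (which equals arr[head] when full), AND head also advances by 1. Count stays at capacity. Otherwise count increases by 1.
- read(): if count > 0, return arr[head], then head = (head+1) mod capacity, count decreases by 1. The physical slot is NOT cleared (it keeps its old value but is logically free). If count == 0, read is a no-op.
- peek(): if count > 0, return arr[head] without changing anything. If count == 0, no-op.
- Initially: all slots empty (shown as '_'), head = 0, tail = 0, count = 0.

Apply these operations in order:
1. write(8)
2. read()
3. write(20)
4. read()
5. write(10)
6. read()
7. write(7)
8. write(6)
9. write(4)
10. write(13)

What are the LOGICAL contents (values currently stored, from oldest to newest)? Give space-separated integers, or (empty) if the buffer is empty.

Answer: 6 4 13

Derivation:
After op 1 (write(8)): arr=[8 _ _] head=0 tail=1 count=1
After op 2 (read()): arr=[8 _ _] head=1 tail=1 count=0
After op 3 (write(20)): arr=[8 20 _] head=1 tail=2 count=1
After op 4 (read()): arr=[8 20 _] head=2 tail=2 count=0
After op 5 (write(10)): arr=[8 20 10] head=2 tail=0 count=1
After op 6 (read()): arr=[8 20 10] head=0 tail=0 count=0
After op 7 (write(7)): arr=[7 20 10] head=0 tail=1 count=1
After op 8 (write(6)): arr=[7 6 10] head=0 tail=2 count=2
After op 9 (write(4)): arr=[7 6 4] head=0 tail=0 count=3
After op 10 (write(13)): arr=[13 6 4] head=1 tail=1 count=3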